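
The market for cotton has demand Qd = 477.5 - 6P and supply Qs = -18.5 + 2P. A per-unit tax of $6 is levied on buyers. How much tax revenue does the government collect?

Tax revenue = 579

Pre-tax equilibrium: P* = 62, Q* = 105.5.
Tax on buyers shifts demand to Qd = 477.5 − 6(P + 6) = 441.5 - 6P.
441.5 - 6P = -18.5 + 2P gives seller price Ps = 57.5; buyers pay Pb = 57.5 + 6 = 63.5.
New quantity: Q = 477.5 − 6(63.5) = 96.5.
Revenue = 6 × 96.5 = 579.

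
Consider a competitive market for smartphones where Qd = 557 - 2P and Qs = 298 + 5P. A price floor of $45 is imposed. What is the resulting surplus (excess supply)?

Equilibrium price would be P* = 37, so the floor at 45 binds.
At P = 45: Qd = 467, Qs = 523.
Surplus = 523 − 467 = 56.

Surplus = 56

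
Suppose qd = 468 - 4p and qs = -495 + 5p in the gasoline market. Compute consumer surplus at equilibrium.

Equilibrium: 468 - 4p = -495 + 5p gives p* = 107, q* = 40.
Demand choke price (qd = 0): p = 117.
CS = ½(117 − 107)(40) = 200.

Consumer surplus = 200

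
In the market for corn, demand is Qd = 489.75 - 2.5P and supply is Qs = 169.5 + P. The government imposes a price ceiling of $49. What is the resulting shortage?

Shortage = 148.75

Equilibrium price would be P* = 91.5, so the ceiling at 49 binds.
At P = 49: Qd = 489.75 − 2.5(49) = 367.25, Qs = 169.5 + 1(49) = 218.5.
Shortage = 367.25 − 218.5 = 148.75.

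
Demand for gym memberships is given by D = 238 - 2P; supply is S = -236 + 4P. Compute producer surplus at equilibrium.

Equilibrium: 238 - 2P = -236 + 4P gives P* = 79, Q* = 80.
Supply starts at P = 59 (where S = 0).
PS = ½(79 − 59)(80) = 800.

Producer surplus = 800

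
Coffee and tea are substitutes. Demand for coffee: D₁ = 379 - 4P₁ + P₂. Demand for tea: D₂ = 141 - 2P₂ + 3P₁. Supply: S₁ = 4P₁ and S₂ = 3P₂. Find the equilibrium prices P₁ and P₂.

Market 1: 379 - 4P₁ + P₂ = 4P₁ → 8P₁ - P₂ = 379.
Market 2: 5P₂ - 3P₁ = 141.
Eliminating P₂: 5×(1) + 1×(2) gives 37P₁ = 2036, so P₁ = 2036/37.
Back-substitute into (2): P₂ = (141 + 3×2036/37) / 5 = 2265/37.

P₁ = 2036/37, P₂ = 2265/37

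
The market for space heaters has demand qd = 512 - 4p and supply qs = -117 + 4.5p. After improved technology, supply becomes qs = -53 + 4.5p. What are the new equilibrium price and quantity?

Original equilibrium: p* = 74, q* = 216.
New equilibrium: 512 - 4p = -53 + 4.5p, so 565 = 8.5p and p' = 1130/17; q' = 512 − 4(1130/17) = 4184/17.

p' = 1130/17, q' = 4184/17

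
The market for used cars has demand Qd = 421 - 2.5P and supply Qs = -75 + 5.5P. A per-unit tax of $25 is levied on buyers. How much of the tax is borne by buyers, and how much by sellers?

Buyers bear $17.1875, sellers bear $7.8125

Pre-tax equilibrium: P* = 62, Q* = 266.
Tax on buyers shifts demand to Qd = 421 − 2.5(P + 25) = 358.5 - 2.5P.
358.5 - 2.5P = -75 + 5.5P gives seller price Ps = 54.1875; buyers pay Pb = 54.1875 + 25 = 79.1875.
New quantity: Q = 421 − 2.5(79.1875) = 223.03125.
Buyer burden = 79.1875 − 62 = 17.1875; seller burden = 62 − 54.1875 = 7.8125.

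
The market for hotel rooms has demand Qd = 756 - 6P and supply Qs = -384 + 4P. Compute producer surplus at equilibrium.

Producer surplus = 648

Equilibrium: 756 - 6P = -384 + 4P gives P* = 114, Q* = 72.
Supply starts at P = 96 (where Qs = 0).
PS = ½(114 − 96)(72) = 648.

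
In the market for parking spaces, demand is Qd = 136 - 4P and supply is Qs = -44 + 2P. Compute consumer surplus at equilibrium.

Equilibrium: 136 - 4P = -44 + 2P gives P* = 30, Q* = 16.
Demand choke price (Qd = 0): P = 34.
CS = ½(34 − 30)(16) = 32.

Consumer surplus = 32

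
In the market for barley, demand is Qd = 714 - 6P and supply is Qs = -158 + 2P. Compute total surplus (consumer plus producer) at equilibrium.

Total surplus = 1200

Equilibrium: 714 - 6P = -158 + 2P gives P* = 109, Q* = 60.
Demand choke price: P = 119; supply starts at P = 79.
CS = ½(119 − 109)(60) = 300; PS = ½(109 − 79)(60) = 900.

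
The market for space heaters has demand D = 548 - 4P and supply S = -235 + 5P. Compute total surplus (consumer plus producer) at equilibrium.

Equilibrium: 548 - 4P = -235 + 5P gives P* = 87, Q* = 200.
Demand choke price: P = 137; supply starts at P = 47.
CS = ½(137 − 87)(200) = 5000; PS = ½(87 − 47)(200) = 4000.

Total surplus = 9000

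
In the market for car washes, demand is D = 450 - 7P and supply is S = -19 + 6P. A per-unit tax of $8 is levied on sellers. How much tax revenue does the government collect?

Tax revenue = 17848/13

Pre-tax equilibrium: P* = 469/13, Q* = 2567/13.
Tax on sellers shifts supply to S = -19 + 6(P − 8) = -67 + 6P.
450 - 7P = -67 + 6P gives buyer price Pb = 517/13; sellers receive Ps = 517/13 − 8 = 413/13.
New quantity: Q = 450 − 7(517/13) = 2231/13.
Revenue = 8 × 2231/13 = 17848/13.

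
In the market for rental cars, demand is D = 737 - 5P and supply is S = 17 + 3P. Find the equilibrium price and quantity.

Set D = S: 737 - 5P = 17 + 3P.
720 = 8P, so P* = 90.
Q* = 737 − 5(90) = 287.

P* = 90, Q* = 287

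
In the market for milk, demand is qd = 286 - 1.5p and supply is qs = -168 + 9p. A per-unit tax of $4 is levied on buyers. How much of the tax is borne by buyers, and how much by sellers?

Pre-tax equilibrium: p* = 908/21, q* = 1548/7.
Tax on buyers shifts demand to qd = 286 − 1.5(p + 4) = 280 - 1.5p.
280 - 1.5p = -168 + 9p gives seller price ps = 128/3; buyers pay pb = 128/3 + 4 = 140/3.
New quantity: q = 286 − 1.5(140/3) = 216.
Buyer burden = 140/3 − 908/21 = 24/7; seller burden = 908/21 − 128/3 = 4/7.

Buyers bear 24/7, sellers bear 4/7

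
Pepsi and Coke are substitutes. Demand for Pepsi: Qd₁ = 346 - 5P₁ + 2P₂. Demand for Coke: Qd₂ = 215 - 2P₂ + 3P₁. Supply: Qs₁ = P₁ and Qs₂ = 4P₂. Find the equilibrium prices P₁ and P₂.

P₁ = 1253/15, P₂ = 77.6

Market 1: 346 - 5P₁ + 2P₂ = P₁ → 6P₁ - 2P₂ = 346.
Market 2: 6P₂ - 3P₁ = 215.
Eliminating P₂: 6×(1) + 2×(2) gives 30P₁ = 2506, so P₁ = 1253/15.
Back-substitute into (2): P₂ = (215 + 3×1253/15) / 6 = 77.6.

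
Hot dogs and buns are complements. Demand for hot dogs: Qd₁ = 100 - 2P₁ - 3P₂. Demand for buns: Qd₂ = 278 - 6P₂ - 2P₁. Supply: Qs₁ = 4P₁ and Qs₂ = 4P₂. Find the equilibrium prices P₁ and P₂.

Market 1: 100 - 2P₁ - 3P₂ = 4P₁ → 6P₁ + 3P₂ = 100.
Market 2: 10P₂ + 2P₁ = 278.
Eliminating P₂: 10×(1) − 3×(2) gives 54P₁ = 166, so P₁ = 83/27.
Back-substitute into (2): P₂ = (278 − 2×83/27) / 10 = 734/27.

P₁ = 83/27, P₂ = 734/27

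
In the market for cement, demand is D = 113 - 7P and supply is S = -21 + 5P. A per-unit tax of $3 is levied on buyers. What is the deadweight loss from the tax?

Deadweight loss = 13.125

Pre-tax equilibrium: P* = 67/6, Q* = 209/6.
Tax on buyers shifts demand to D = 113 − 7(P + 3) = 92 - 7P.
92 - 7P = -21 + 5P gives seller price Ps = 113/12; buyers pay Pb = 113/12 + 3 = 149/12.
New quantity: Q = 113 − 7(149/12) = 313/12.
DWL = ½ × 3 × (209/6 − 313/12) = 13.125.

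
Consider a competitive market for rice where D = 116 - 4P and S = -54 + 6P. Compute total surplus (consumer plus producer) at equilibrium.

Total surplus = 480

Equilibrium: 116 - 4P = -54 + 6P gives P* = 17, Q* = 48.
Demand choke price: P = 29; supply starts at P = 9.
CS = ½(29 − 17)(48) = 288; PS = ½(17 − 9)(48) = 192.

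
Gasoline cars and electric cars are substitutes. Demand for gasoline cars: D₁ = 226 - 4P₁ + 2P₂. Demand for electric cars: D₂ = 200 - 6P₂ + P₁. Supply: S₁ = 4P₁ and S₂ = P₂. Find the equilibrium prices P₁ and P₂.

Market 1: 226 - 4P₁ + 2P₂ = 4P₁ → 8P₁ - 2P₂ = 226.
Market 2: 7P₂ - P₁ = 200.
Eliminating P₂: 7×(1) + 2×(2) gives 54P₁ = 1982, so P₁ = 991/27.
Back-substitute into (2): P₂ = (200 + 1×991/27) / 7 = 913/27.

P₁ = 991/27, P₂ = 913/27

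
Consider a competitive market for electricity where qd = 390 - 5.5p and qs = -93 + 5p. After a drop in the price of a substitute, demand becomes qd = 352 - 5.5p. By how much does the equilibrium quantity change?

Original equilibrium: p* = 46, q* = 137.
New equilibrium: 352 - 5.5p = -93 + 5p, so 445 = 10.5p and p' = 890/21; q' = 352 − 5.5(890/21) = 2497/21.
Change in quantity: 2497/21 − 137 = -380/21.

Δq = -380/21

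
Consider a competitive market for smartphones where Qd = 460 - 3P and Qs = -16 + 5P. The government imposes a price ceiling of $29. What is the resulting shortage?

Shortage = 244

Equilibrium price would be P* = 59.5, so the ceiling at 29 binds.
At P = 29: Qd = 460 − 3(29) = 373, Qs = -16 + 5(29) = 129.
Shortage = 373 − 129 = 244.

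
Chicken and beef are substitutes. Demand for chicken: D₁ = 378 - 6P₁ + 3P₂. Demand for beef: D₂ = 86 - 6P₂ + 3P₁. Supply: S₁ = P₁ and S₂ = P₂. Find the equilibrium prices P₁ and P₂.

Market 1: 378 - 6P₁ + 3P₂ = P₁ → 7P₁ - 3P₂ = 378.
Market 2: 7P₂ - 3P₁ = 86.
Eliminating P₂: 7×(1) + 3×(2) gives 40P₁ = 2904, so P₁ = 72.6.
Back-substitute into (2): P₂ = (86 + 3×72.6) / 7 = 43.4.

P₁ = 72.6, P₂ = 43.4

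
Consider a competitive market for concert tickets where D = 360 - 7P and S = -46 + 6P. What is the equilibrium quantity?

Set D = S: 360 - 7P = -46 + 6P.
406 = 13P, so P* = 406/13.
Q* = 360 − 7(406/13) = 1838/13.

Q* = 1838/13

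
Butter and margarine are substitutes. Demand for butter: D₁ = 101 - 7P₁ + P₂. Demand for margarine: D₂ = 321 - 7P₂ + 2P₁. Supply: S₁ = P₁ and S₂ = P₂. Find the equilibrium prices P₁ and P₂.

P₁ = 1129/62, P₂ = 1385/31

Market 1: 101 - 7P₁ + P₂ = P₁ → 8P₁ - P₂ = 101.
Market 2: 8P₂ - 2P₁ = 321.
Eliminating P₂: 8×(1) + 1×(2) gives 62P₁ = 1129, so P₁ = 1129/62.
Back-substitute into (2): P₂ = (321 + 2×1129/62) / 8 = 1385/31.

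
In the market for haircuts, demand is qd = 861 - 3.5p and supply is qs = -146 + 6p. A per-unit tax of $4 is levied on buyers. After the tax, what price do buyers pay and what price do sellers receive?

Buyers pay 2062/19, sellers receive 1986/19

Pre-tax equilibrium: p* = 106, q* = 490.
Tax on buyers shifts demand to qd = 861 − 3.5(p + 4) = 847 - 3.5p.
847 - 3.5p = -146 + 6p gives seller price ps = 1986/19; buyers pay pb = 1986/19 + 4 = 2062/19.
New quantity: q = 861 − 3.5(2062/19) = 9142/19.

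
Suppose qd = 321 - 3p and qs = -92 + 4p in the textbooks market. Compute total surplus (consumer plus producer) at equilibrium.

Equilibrium: 321 - 3p = -92 + 4p gives p* = 59, q* = 144.
Demand choke price: p = 107; supply starts at p = 23.
CS = ½(107 − 59)(144) = 3456; PS = ½(59 − 23)(144) = 2592.

Total surplus = 6048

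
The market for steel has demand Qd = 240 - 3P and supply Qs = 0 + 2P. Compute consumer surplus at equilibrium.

Consumer surplus = 1536

Equilibrium: 240 - 3P = 0 + 2P gives P* = 48, Q* = 96.
Demand choke price (Qd = 0): P = 80.
CS = ½(80 − 48)(96) = 1536.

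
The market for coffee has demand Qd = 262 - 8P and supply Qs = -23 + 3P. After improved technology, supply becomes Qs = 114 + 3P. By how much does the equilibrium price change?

ΔP = -137/11

Original equilibrium: P* = 285/11, Q* = 602/11.
New equilibrium: 262 - 8P = 114 + 3P, so 148 = 11P and P' = 148/11; Q' = 262 − 8(148/11) = 1698/11.
Change in price: 148/11 − 285/11 = -137/11.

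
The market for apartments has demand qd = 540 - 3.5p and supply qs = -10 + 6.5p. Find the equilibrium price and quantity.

p* = 55, q* = 347.5

Set qd = qs: 540 - 3.5p = -10 + 6.5p.
550 = 10p, so p* = 55.
q* = 540 − 3.5(55) = 347.5.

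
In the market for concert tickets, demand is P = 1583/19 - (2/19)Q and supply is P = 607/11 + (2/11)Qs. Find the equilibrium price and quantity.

P* = 73, Q* = 98

Set the two price expressions equal: 1583/19 - (2/19)Q = 607/11 + (2/11)Q.
5880/209 = (60/209)Q, so Q* = 98.
P* = 1583/19 − (2/19)(98) = 73.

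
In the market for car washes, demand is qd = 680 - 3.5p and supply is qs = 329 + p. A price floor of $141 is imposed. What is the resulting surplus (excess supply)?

Surplus = 283.5

Equilibrium price would be p* = 78, so the floor at 141 binds.
At p = 141: qd = 186.5, qs = 470.
Surplus = 470 − 186.5 = 283.5.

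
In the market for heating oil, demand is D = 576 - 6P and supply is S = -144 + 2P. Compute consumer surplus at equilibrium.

Equilibrium: 576 - 6P = -144 + 2P gives P* = 90, Q* = 36.
Demand choke price (D = 0): P = 96.
CS = ½(96 − 90)(36) = 108.

Consumer surplus = 108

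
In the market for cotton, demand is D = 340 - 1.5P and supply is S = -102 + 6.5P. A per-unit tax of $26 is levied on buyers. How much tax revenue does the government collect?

Pre-tax equilibrium: P* = 55.25, Q* = 257.125.
Tax on buyers shifts demand to D = 340 − 1.5(P + 26) = 301 - 1.5P.
301 - 1.5P = -102 + 6.5P gives seller price Ps = 50.375; buyers pay Pb = 50.375 + 26 = 76.375.
New quantity: Q = 340 − 1.5(76.375) = 225.4375.
Revenue = 26 × 225.4375 = 5861.375.

Tax revenue = 5861.375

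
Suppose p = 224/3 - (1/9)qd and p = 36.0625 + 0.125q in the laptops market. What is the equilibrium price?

Set the two price expressions equal: 224/3 - (1/9)q = 36.0625 + 0.125q.
1853/48 = (17/72)q, so q* = 163.5.
p* = 224/3 − (1/9)(163.5) = 56.5.

p* = 56.5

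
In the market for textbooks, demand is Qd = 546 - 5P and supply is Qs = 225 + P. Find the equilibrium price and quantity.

P* = 53.5, Q* = 278.5

Set Qd = Qs: 546 - 5P = 225 + P.
321 = 6P, so P* = 53.5.
Q* = 546 − 5(53.5) = 278.5.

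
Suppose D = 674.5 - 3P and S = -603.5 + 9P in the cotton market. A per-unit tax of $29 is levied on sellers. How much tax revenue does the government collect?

Tax revenue = 8402.75

Pre-tax equilibrium: P* = 106.5, Q* = 355.
Tax on sellers shifts supply to S = -603.5 + 9(P − 29) = -864.5 + 9P.
674.5 - 3P = -864.5 + 9P gives buyer price Pb = 128.25; sellers receive Ps = 128.25 − 29 = 99.25.
New quantity: Q = 674.5 − 3(128.25) = 289.75.
Revenue = 29 × 289.75 = 8402.75.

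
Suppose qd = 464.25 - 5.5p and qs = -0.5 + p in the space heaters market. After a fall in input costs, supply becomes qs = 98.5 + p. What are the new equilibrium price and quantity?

Original equilibrium: p* = 71.5, q* = 71.
New equilibrium: 464.25 - 5.5p = 98.5 + p, so 365.75 = 6.5p and p' = 1463/26; q' = 464.25 − 5.5(1463/26) = 2012/13.

p' = 1463/26, q' = 2012/13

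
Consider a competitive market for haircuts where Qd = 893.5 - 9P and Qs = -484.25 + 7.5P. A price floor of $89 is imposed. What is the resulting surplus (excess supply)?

Equilibrium price would be P* = 83.5, so the floor at 89 binds.
At P = 89: Qd = 92.5, Qs = 183.25.
Surplus = 183.25 − 92.5 = 90.75.

Surplus = 90.75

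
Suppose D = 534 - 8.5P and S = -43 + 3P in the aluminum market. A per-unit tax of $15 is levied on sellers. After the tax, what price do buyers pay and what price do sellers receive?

Pre-tax equilibrium: P* = 1154/23, Q* = 2473/23.
Tax on sellers shifts supply to S = -43 + 3(P − 15) = -88 + 3P.
534 - 8.5P = -88 + 3P gives buyer price Pb = 1244/23; sellers receive Ps = 1244/23 − 15 = 899/23.
New quantity: Q = 534 − 8.5(1244/23) = 1708/23.

Buyers pay 1244/23, sellers receive 899/23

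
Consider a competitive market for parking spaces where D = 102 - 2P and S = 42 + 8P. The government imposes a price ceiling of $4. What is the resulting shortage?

Shortage = 20

Equilibrium price would be P* = 6, so the ceiling at 4 binds.
At P = 4: D = 102 − 2(4) = 94, S = 42 + 8(4) = 74.
Shortage = 94 − 74 = 20.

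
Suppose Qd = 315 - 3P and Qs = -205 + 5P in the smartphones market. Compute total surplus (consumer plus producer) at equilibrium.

Total surplus = 3840

Equilibrium: 315 - 3P = -205 + 5P gives P* = 65, Q* = 120.
Demand choke price: P = 105; supply starts at P = 41.
CS = ½(105 − 65)(120) = 2400; PS = ½(65 − 41)(120) = 1440.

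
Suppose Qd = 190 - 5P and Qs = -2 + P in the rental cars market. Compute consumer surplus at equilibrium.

Consumer surplus = 90

Equilibrium: 190 - 5P = -2 + P gives P* = 32, Q* = 30.
Demand choke price (Qd = 0): P = 38.
CS = ½(38 − 32)(30) = 90.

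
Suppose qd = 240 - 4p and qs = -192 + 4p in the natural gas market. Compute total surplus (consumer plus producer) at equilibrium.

Equilibrium: 240 - 4p = -192 + 4p gives p* = 54, q* = 24.
Demand choke price: p = 60; supply starts at p = 48.
CS = ½(60 − 54)(24) = 72; PS = ½(54 − 48)(24) = 72.

Total surplus = 144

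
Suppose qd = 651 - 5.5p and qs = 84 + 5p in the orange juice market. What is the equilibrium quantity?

q* = 354

Set qd = qs: 651 - 5.5p = 84 + 5p.
567 = 10.5p, so p* = 54.
q* = 651 − 5.5(54) = 354.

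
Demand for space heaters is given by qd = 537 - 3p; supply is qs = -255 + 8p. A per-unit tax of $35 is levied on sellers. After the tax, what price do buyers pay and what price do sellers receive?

Pre-tax equilibrium: p* = 72, q* = 321.
Tax on sellers shifts supply to qs = -255 + 8(p − 35) = -535 + 8p.
537 - 3p = -535 + 8p gives buyer price pb = 1072/11; sellers receive ps = 1072/11 − 35 = 687/11.
New quantity: q = 537 − 3(1072/11) = 2691/11.

Buyers pay 1072/11, sellers receive 687/11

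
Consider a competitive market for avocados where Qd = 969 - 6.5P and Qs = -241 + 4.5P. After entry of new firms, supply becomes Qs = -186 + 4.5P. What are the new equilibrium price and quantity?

Original equilibrium: P* = 110, Q* = 254.
New equilibrium: 969 - 6.5P = -186 + 4.5P, so 1155 = 11P and P' = 105; Q' = 969 − 6.5(105) = 286.5.

P' = 105, Q' = 286.5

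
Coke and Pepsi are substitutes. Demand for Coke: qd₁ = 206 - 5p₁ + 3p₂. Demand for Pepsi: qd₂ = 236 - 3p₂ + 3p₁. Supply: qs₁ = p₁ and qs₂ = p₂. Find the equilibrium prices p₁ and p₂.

Market 1: 206 - 5p₁ + 3p₂ = p₁ → 6p₁ - 3p₂ = 206.
Market 2: 4p₂ - 3p₁ = 236.
Eliminating p₂: 4×(1) + 3×(2) gives 15p₁ = 1532, so p₁ = 1532/15.
Back-substitute into (2): p₂ = (236 + 3×1532/15) / 4 = 135.6.

p₁ = 1532/15, p₂ = 135.6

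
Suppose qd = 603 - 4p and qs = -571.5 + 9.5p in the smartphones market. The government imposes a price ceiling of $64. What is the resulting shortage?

Equilibrium price would be p* = 87, so the ceiling at 64 binds.
At p = 64: qd = 603 − 4(64) = 347, qs = -571.5 + 9.5(64) = 36.5.
Shortage = 347 − 36.5 = 310.5.

Shortage = 310.5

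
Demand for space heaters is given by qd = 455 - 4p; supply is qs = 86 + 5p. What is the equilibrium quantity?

q* = 291

Set qd = qs: 455 - 4p = 86 + 5p.
369 = 9p, so p* = 41.
q* = 455 − 4(41) = 291.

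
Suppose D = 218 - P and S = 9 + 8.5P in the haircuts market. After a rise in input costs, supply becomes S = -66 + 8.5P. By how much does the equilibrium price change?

Original equilibrium: P* = 22, Q* = 196.
New equilibrium: 218 - P = -66 + 8.5P, so 284 = 9.5P and P' = 568/19; Q' = 218 − 1(568/19) = 3574/19.
Change in price: 568/19 − 22 = 150/19.

ΔP = 150/19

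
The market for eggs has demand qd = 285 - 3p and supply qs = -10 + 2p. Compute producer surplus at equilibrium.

Producer surplus = 2916

Equilibrium: 285 - 3p = -10 + 2p gives p* = 59, q* = 108.
Supply starts at p = 5 (where qs = 0).
PS = ½(59 − 5)(108) = 2916.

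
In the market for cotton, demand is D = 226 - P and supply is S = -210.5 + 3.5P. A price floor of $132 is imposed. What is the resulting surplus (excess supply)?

Surplus = 157.5

Equilibrium price would be P* = 97, so the floor at 132 binds.
At P = 132: D = 94, S = 251.5.
Surplus = 251.5 − 94 = 157.5.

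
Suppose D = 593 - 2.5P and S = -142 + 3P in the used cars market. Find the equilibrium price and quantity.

P* = 1470/11, Q* = 2848/11

Set D = S: 593 - 2.5P = -142 + 3P.
735 = 5.5P, so P* = 1470/11.
Q* = 593 − 2.5(1470/11) = 2848/11.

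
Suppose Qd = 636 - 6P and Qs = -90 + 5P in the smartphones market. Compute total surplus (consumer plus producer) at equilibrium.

Total surplus = 10560

Equilibrium: 636 - 6P = -90 + 5P gives P* = 66, Q* = 240.
Demand choke price: P = 106; supply starts at P = 18.
CS = ½(106 − 66)(240) = 4800; PS = ½(66 − 18)(240) = 5760.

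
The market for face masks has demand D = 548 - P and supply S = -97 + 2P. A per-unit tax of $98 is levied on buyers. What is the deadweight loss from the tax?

Deadweight loss = 9604/3

Pre-tax equilibrium: P* = 215, Q* = 333.
Tax on buyers shifts demand to D = 548 − 1(P + 98) = 450 - P.
450 - P = -97 + 2P gives seller price Ps = 547/3; buyers pay Pb = 547/3 + 98 = 841/3.
New quantity: Q = 548 − 1(841/3) = 803/3.
DWL = ½ × 98 × (333 − 803/3) = 9604/3.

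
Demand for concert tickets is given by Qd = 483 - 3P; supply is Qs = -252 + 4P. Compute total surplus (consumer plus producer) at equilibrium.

Total surplus = 8232

Equilibrium: 483 - 3P = -252 + 4P gives P* = 105, Q* = 168.
Demand choke price: P = 161; supply starts at P = 63.
CS = ½(161 − 105)(168) = 4704; PS = ½(105 − 63)(168) = 3528.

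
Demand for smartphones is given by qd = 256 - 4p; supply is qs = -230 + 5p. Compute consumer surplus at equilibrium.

Equilibrium: 256 - 4p = -230 + 5p gives p* = 54, q* = 40.
Demand choke price (qd = 0): p = 64.
CS = ½(64 − 54)(40) = 200.

Consumer surplus = 200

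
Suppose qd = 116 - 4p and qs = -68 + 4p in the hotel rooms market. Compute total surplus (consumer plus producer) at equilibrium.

Equilibrium: 116 - 4p = -68 + 4p gives p* = 23, q* = 24.
Demand choke price: p = 29; supply starts at p = 17.
CS = ½(29 − 23)(24) = 72; PS = ½(23 − 17)(24) = 72.

Total surplus = 144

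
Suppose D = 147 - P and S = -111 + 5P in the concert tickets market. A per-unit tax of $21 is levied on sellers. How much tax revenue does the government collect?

Pre-tax equilibrium: P* = 43, Q* = 104.
Tax on sellers shifts supply to S = -111 + 5(P − 21) = -216 + 5P.
147 - P = -216 + 5P gives buyer price Pb = 60.5; sellers receive Ps = 60.5 − 21 = 39.5.
New quantity: Q = 147 − 1(60.5) = 86.5.
Revenue = 21 × 86.5 = 1816.5.

Tax revenue = 1816.5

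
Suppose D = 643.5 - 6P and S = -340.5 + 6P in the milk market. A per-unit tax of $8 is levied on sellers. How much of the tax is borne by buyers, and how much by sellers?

Buyers bear $4, sellers bear $4

Pre-tax equilibrium: P* = 82, Q* = 151.5.
Tax on sellers shifts supply to S = -340.5 + 6(P − 8) = -388.5 + 6P.
643.5 - 6P = -388.5 + 6P gives buyer price Pb = 86; sellers receive Ps = 86 − 8 = 78.
New quantity: Q = 643.5 − 6(86) = 127.5.
Buyer burden = 86 − 82 = 4; seller burden = 82 − 78 = 4.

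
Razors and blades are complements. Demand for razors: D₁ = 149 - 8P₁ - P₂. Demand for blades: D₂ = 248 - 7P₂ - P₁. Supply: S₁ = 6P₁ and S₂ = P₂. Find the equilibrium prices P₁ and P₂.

Market 1: 149 - 8P₁ - P₂ = 6P₁ → 14P₁ + P₂ = 149.
Market 2: 8P₂ + P₁ = 248.
Eliminating P₂: 8×(1) − 1×(2) gives 111P₁ = 944, so P₁ = 944/111.
Back-substitute into (2): P₂ = (248 − 1×944/111) / 8 = 3323/111.

P₁ = 944/111, P₂ = 3323/111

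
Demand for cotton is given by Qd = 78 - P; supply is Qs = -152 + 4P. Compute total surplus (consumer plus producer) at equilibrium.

Total surplus = 640

Equilibrium: 78 - P = -152 + 4P gives P* = 46, Q* = 32.
Demand choke price: P = 78; supply starts at P = 38.
CS = ½(78 − 46)(32) = 512; PS = ½(46 − 38)(32) = 128.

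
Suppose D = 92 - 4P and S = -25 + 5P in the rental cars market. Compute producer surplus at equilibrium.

Producer surplus = 160

Equilibrium: 92 - 4P = -25 + 5P gives P* = 13, Q* = 40.
Supply starts at P = 5 (where S = 0).
PS = ½(13 − 5)(40) = 160.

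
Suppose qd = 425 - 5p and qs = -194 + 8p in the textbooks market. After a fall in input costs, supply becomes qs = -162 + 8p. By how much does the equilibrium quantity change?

Δq = 160/13

Original equilibrium: p* = 619/13, q* = 2430/13.
New equilibrium: 425 - 5p = -162 + 8p, so 587 = 13p and p' = 587/13; q' = 425 − 5(587/13) = 2590/13.
Change in quantity: 2590/13 − 2430/13 = 160/13.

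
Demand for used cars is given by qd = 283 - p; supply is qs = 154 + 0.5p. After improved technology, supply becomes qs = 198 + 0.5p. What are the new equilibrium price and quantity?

p' = 170/3, q' = 679/3

Original equilibrium: p* = 86, q* = 197.
New equilibrium: 283 - p = 198 + 0.5p, so 85 = 1.5p and p' = 170/3; q' = 283 − 1(170/3) = 679/3.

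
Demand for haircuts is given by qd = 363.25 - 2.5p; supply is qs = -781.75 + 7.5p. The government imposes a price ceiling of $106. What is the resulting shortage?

Shortage = 85

Equilibrium price would be p* = 114.5, so the ceiling at 106 binds.
At p = 106: qd = 363.25 − 2.5(106) = 98.25, qs = -781.75 + 7.5(106) = 13.25.
Shortage = 98.25 − 13.25 = 85.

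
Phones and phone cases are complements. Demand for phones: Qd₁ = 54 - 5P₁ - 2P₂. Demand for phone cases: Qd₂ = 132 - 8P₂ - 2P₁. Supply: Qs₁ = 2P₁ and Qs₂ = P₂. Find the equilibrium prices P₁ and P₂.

P₁ = 222/59, P₂ = 816/59

Market 1: 54 - 5P₁ - 2P₂ = 2P₁ → 7P₁ + 2P₂ = 54.
Market 2: 9P₂ + 2P₁ = 132.
Eliminating P₂: 9×(1) − 2×(2) gives 59P₁ = 222, so P₁ = 222/59.
Back-substitute into (2): P₂ = (132 − 2×222/59) / 9 = 816/59.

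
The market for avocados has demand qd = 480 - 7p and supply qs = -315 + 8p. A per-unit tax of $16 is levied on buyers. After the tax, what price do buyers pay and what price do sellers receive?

Pre-tax equilibrium: p* = 53, q* = 109.
Tax on buyers shifts demand to qd = 480 − 7(p + 16) = 368 - 7p.
368 - 7p = -315 + 8p gives seller price ps = 683/15; buyers pay pb = 683/15 + 16 = 923/15.
New quantity: q = 480 − 7(923/15) = 739/15.

Buyers pay 923/15, sellers receive 683/15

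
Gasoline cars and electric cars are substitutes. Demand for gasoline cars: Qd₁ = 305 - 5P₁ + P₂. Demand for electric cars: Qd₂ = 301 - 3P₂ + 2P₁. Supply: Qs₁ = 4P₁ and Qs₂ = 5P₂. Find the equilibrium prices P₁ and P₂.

P₁ = 2741/70, P₂ = 3319/70

Market 1: 305 - 5P₁ + P₂ = 4P₁ → 9P₁ - P₂ = 305.
Market 2: 8P₂ - 2P₁ = 301.
Eliminating P₂: 8×(1) + 1×(2) gives 70P₁ = 2741, so P₁ = 2741/70.
Back-substitute into (2): P₂ = (301 + 2×2741/70) / 8 = 3319/70.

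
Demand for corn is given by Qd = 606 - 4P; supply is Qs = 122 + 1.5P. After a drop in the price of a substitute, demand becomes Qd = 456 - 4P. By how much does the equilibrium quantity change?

ΔQ = -450/11

Original equilibrium: P* = 88, Q* = 254.
New equilibrium: 456 - 4P = 122 + 1.5P, so 334 = 5.5P and P' = 668/11; Q' = 456 − 4(668/11) = 2344/11.
Change in quantity: 2344/11 − 254 = -450/11.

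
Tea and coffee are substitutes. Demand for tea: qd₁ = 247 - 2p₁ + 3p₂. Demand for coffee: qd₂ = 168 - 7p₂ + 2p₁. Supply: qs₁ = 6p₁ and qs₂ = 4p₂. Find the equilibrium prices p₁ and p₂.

p₁ = 3221/82, p₂ = 919/41

Market 1: 247 - 2p₁ + 3p₂ = 6p₁ → 8p₁ - 3p₂ = 247.
Market 2: 11p₂ - 2p₁ = 168.
Eliminating p₂: 11×(1) + 3×(2) gives 82p₁ = 3221, so p₁ = 3221/82.
Back-substitute into (2): p₂ = (168 + 2×3221/82) / 11 = 919/41.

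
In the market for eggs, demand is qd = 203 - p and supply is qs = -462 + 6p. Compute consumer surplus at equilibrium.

Equilibrium: 203 - p = -462 + 6p gives p* = 95, q* = 108.
Demand choke price (qd = 0): p = 203.
CS = ½(203 − 95)(108) = 5832.

Consumer surplus = 5832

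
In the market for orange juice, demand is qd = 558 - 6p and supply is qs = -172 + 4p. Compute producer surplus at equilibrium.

Producer surplus = 1800

Equilibrium: 558 - 6p = -172 + 4p gives p* = 73, q* = 120.
Supply starts at p = 43 (where qs = 0).
PS = ½(73 − 43)(120) = 1800.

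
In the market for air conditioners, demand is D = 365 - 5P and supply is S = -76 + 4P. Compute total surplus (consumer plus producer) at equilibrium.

Total surplus = 3240

Equilibrium: 365 - 5P = -76 + 4P gives P* = 49, Q* = 120.
Demand choke price: P = 73; supply starts at P = 19.
CS = ½(73 − 49)(120) = 1440; PS = ½(49 − 19)(120) = 1800.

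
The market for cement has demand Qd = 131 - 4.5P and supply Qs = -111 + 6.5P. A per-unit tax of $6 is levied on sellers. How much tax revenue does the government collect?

Tax revenue = 1059/11

Pre-tax equilibrium: P* = 22, Q* = 32.
Tax on sellers shifts supply to Qs = -111 + 6.5(P − 6) = -150 + 6.5P.
131 - 4.5P = -150 + 6.5P gives buyer price Pb = 281/11; sellers receive Ps = 281/11 − 6 = 215/11.
New quantity: Q = 131 − 4.5(281/11) = 353/22.
Revenue = 6 × 353/22 = 1059/11.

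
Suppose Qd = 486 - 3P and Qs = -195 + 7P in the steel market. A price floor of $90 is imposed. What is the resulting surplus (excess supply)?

Surplus = 219

Equilibrium price would be P* = 68.1, so the floor at 90 binds.
At P = 90: Qd = 216, Qs = 435.
Surplus = 435 − 216 = 219.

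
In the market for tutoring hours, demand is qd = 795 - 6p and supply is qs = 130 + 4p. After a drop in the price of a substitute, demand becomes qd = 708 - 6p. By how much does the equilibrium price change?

Original equilibrium: p* = 66.5, q* = 396.
New equilibrium: 708 - 6p = 130 + 4p, so 578 = 10p and p' = 57.8; q' = 708 − 6(57.8) = 361.2.
Change in price: 57.8 − 66.5 = -8.7.

Δp = -8.7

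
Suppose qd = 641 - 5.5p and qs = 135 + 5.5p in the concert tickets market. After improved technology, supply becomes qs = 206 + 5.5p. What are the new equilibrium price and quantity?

Original equilibrium: p* = 46, q* = 388.
New equilibrium: 641 - 5.5p = 206 + 5.5p, so 435 = 11p and p' = 435/11; q' = 641 − 5.5(435/11) = 423.5.

p' = 435/11, q' = 423.5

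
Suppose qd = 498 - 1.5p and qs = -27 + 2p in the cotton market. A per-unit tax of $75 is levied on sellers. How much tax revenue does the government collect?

Tax revenue = 109575/7

Pre-tax equilibrium: p* = 150, q* = 273.
Tax on sellers shifts supply to qs = -27 + 2(p − 75) = -177 + 2p.
498 - 1.5p = -177 + 2p gives buyer price pb = 1350/7; sellers receive ps = 1350/7 − 75 = 825/7.
New quantity: q = 498 − 1.5(1350/7) = 1461/7.
Revenue = 75 × 1461/7 = 109575/7.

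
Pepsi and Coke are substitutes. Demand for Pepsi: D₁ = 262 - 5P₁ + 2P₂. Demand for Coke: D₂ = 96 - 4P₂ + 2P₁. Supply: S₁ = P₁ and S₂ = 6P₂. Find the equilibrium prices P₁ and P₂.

Market 1: 262 - 5P₁ + 2P₂ = P₁ → 6P₁ - 2P₂ = 262.
Market 2: 10P₂ - 2P₁ = 96.
Eliminating P₂: 10×(1) + 2×(2) gives 56P₁ = 2812, so P₁ = 703/14.
Back-substitute into (2): P₂ = (96 + 2×703/14) / 10 = 275/14.

P₁ = 703/14, P₂ = 275/14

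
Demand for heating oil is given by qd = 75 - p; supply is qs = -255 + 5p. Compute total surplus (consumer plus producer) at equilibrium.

Equilibrium: 75 - p = -255 + 5p gives p* = 55, q* = 20.
Demand choke price: p = 75; supply starts at p = 51.
CS = ½(75 − 55)(20) = 200; PS = ½(55 − 51)(20) = 40.

Total surplus = 240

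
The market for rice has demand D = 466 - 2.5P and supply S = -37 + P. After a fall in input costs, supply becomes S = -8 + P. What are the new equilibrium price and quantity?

Original equilibrium: P* = 1006/7, Q* = 747/7.
New equilibrium: 466 - 2.5P = -8 + P, so 474 = 3.5P and P' = 948/7; Q' = 466 − 2.5(948/7) = 892/7.

P' = 948/7, Q' = 892/7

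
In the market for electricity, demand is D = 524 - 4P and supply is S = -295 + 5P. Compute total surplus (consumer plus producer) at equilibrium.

Total surplus = 5760

Equilibrium: 524 - 4P = -295 + 5P gives P* = 91, Q* = 160.
Demand choke price: P = 131; supply starts at P = 59.
CS = ½(131 − 91)(160) = 3200; PS = ½(91 − 59)(160) = 2560.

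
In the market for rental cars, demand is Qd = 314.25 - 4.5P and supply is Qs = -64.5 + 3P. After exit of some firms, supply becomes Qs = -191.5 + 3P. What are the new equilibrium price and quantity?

P' = 2023/30, Q' = 10.8

Original equilibrium: P* = 50.5, Q* = 87.
New equilibrium: 314.25 - 4.5P = -191.5 + 3P, so 505.75 = 7.5P and P' = 2023/30; Q' = 314.25 − 4.5(2023/30) = 10.8.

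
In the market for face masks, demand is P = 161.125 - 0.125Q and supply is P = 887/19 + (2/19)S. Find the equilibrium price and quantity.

Set the two price expressions equal: 161.125 - 0.125Q = 887/19 + (2/19)Q.
17395/152 = (35/152)Q, so Q* = 497.
P* = 161.125 − (0.125)(497) = 99.

P* = 99, Q* = 497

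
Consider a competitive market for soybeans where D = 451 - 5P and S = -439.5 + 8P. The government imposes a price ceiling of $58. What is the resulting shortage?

Equilibrium price would be P* = 68.5, so the ceiling at 58 binds.
At P = 58: D = 451 − 5(58) = 161, S = -439.5 + 8(58) = 24.5.
Shortage = 161 − 24.5 = 136.5.

Shortage = 136.5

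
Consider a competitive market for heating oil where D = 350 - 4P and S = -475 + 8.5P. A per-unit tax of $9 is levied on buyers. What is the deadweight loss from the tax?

Deadweight loss = 110.16

Pre-tax equilibrium: P* = 66, Q* = 86.
Tax on buyers shifts demand to D = 350 − 4(P + 9) = 314 - 4P.
314 - 4P = -475 + 8.5P gives seller price Ps = 63.12; buyers pay Pb = 63.12 + 9 = 72.12.
New quantity: Q = 350 − 4(72.12) = 61.52.
DWL = ½ × 9 × (86 − 61.52) = 110.16.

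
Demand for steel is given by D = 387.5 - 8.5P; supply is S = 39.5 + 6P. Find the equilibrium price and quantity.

P* = 24, Q* = 183.5

Set D = S: 387.5 - 8.5P = 39.5 + 6P.
348 = 14.5P, so P* = 24.
Q* = 387.5 − 8.5(24) = 183.5.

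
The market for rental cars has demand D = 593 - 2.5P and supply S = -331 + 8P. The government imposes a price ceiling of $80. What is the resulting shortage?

Shortage = 84

Equilibrium price would be P* = 88, so the ceiling at 80 binds.
At P = 80: D = 593 − 2.5(80) = 393, S = -331 + 8(80) = 309.
Shortage = 393 − 309 = 84.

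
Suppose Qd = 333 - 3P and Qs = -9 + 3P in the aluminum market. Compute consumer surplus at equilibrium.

Equilibrium: 333 - 3P = -9 + 3P gives P* = 57, Q* = 162.
Demand choke price (Qd = 0): P = 111.
CS = ½(111 − 57)(162) = 4374.

Consumer surplus = 4374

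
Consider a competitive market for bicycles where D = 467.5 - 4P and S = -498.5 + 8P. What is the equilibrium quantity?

Q* = 145.5

Set D = S: 467.5 - 4P = -498.5 + 8P.
966 = 12P, so P* = 80.5.
Q* = 467.5 − 4(80.5) = 145.5.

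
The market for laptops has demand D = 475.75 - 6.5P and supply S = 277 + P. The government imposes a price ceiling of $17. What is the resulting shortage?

Shortage = 71.25

Equilibrium price would be P* = 26.5, so the ceiling at 17 binds.
At P = 17: D = 475.75 − 6.5(17) = 365.25, S = 277 + 1(17) = 294.
Shortage = 365.25 − 294 = 71.25.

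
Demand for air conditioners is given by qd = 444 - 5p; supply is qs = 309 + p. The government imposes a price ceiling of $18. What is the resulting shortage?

Shortage = 27

Equilibrium price would be p* = 22.5, so the ceiling at 18 binds.
At p = 18: qd = 444 − 5(18) = 354, qs = 309 + 1(18) = 327.
Shortage = 354 − 327 = 27.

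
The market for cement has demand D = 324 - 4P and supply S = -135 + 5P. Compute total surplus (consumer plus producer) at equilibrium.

Total surplus = 3240

Equilibrium: 324 - 4P = -135 + 5P gives P* = 51, Q* = 120.
Demand choke price: P = 81; supply starts at P = 27.
CS = ½(81 − 51)(120) = 1800; PS = ½(51 − 27)(120) = 1440.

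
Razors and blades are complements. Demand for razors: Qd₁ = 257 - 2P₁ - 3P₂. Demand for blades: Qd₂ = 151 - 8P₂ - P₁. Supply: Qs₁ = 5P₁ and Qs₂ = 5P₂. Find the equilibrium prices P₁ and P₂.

Market 1: 257 - 2P₁ - 3P₂ = 5P₁ → 7P₁ + 3P₂ = 257.
Market 2: 13P₂ + P₁ = 151.
Eliminating P₂: 13×(1) − 3×(2) gives 88P₁ = 2888, so P₁ = 361/11.
Back-substitute into (2): P₂ = (151 − 1×361/11) / 13 = 100/11.

P₁ = 361/11, P₂ = 100/11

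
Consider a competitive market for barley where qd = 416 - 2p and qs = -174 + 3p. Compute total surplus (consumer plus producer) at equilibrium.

Total surplus = 13500

Equilibrium: 416 - 2p = -174 + 3p gives p* = 118, q* = 180.
Demand choke price: p = 208; supply starts at p = 58.
CS = ½(208 − 118)(180) = 8100; PS = ½(118 − 58)(180) = 5400.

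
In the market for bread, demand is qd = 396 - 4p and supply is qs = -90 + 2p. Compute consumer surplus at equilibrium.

Equilibrium: 396 - 4p = -90 + 2p gives p* = 81, q* = 72.
Demand choke price (qd = 0): p = 99.
CS = ½(99 − 81)(72) = 648.

Consumer surplus = 648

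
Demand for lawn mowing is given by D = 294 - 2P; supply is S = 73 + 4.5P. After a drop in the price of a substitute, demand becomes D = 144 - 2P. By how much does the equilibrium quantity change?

ΔQ = -1350/13

Original equilibrium: P* = 34, Q* = 226.
New equilibrium: 144 - 2P = 73 + 4.5P, so 71 = 6.5P and P' = 142/13; Q' = 144 − 2(142/13) = 1588/13.
Change in quantity: 1588/13 − 226 = -1350/13.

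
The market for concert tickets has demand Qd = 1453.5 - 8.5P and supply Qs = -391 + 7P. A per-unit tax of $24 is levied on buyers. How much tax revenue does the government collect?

Tax revenue = 260304/31

Pre-tax equilibrium: P* = 119, Q* = 442.
Tax on buyers shifts demand to Qd = 1453.5 − 8.5(P + 24) = 1249.5 - 8.5P.
1249.5 - 8.5P = -391 + 7P gives seller price Ps = 3281/31; buyers pay Pb = 3281/31 + 24 = 4025/31.
New quantity: Q = 1453.5 − 8.5(4025/31) = 10846/31.
Revenue = 24 × 10846/31 = 260304/31.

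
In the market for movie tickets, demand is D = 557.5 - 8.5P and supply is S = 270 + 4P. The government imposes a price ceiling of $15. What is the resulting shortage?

Equilibrium price would be P* = 23, so the ceiling at 15 binds.
At P = 15: D = 557.5 − 8.5(15) = 430, S = 270 + 4(15) = 330.
Shortage = 430 − 330 = 100.

Shortage = 100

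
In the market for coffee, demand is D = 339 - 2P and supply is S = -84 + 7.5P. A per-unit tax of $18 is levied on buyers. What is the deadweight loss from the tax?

Deadweight loss = 4860/19

Pre-tax equilibrium: P* = 846/19, Q* = 4749/19.
Tax on buyers shifts demand to D = 339 − 2(P + 18) = 303 - 2P.
303 - 2P = -84 + 7.5P gives seller price Ps = 774/19; buyers pay Pb = 774/19 + 18 = 1116/19.
New quantity: Q = 339 − 2(1116/19) = 4209/19.
DWL = ½ × 18 × (4749/19 − 4209/19) = 4860/19.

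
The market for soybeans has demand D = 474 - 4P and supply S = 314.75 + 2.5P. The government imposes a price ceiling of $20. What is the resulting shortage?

Equilibrium price would be P* = 24.5, so the ceiling at 20 binds.
At P = 20: D = 474 − 4(20) = 394, S = 314.75 + 2.5(20) = 364.75.
Shortage = 394 − 364.75 = 29.25.

Shortage = 29.25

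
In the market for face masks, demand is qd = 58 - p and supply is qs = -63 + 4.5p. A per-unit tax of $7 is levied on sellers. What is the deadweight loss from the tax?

Pre-tax equilibrium: p* = 22, q* = 36.
Tax on sellers shifts supply to qs = -63 + 4.5(p − 7) = -94.5 + 4.5p.
58 - p = -94.5 + 4.5p gives buyer price pb = 305/11; sellers receive ps = 305/11 − 7 = 228/11.
New quantity: q = 58 − 1(305/11) = 333/11.
DWL = ½ × 7 × (36 − 333/11) = 441/22.

Deadweight loss = 441/22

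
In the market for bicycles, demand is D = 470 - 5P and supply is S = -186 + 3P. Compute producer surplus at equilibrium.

Producer surplus = 600

Equilibrium: 470 - 5P = -186 + 3P gives P* = 82, Q* = 60.
Supply starts at P = 62 (where S = 0).
PS = ½(82 − 62)(60) = 600.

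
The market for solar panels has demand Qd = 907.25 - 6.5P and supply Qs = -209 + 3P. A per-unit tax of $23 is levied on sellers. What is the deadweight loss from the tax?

Pre-tax equilibrium: P* = 117.5, Q* = 143.5.
Tax on sellers shifts supply to Qs = -209 + 3(P − 23) = -278 + 3P.
907.25 - 6.5P = -278 + 3P gives buyer price Pb = 4741/38; sellers receive Ps = 4741/38 − 23 = 3867/38.
New quantity: Q = 907.25 − 6.5(4741/38) = 3659/38.
DWL = ½ × 23 × (143.5 − 3659/38) = 20631/38.

Deadweight loss = 20631/38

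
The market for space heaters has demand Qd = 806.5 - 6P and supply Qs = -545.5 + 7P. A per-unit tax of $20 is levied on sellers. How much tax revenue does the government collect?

Pre-tax equilibrium: P* = 104, Q* = 182.5.
Tax on sellers shifts supply to Qs = -545.5 + 7(P − 20) = -685.5 + 7P.
806.5 - 6P = -685.5 + 7P gives buyer price Pb = 1492/13; sellers receive Ps = 1492/13 − 20 = 1232/13.
New quantity: Q = 806.5 − 6(1492/13) = 3065/26.
Revenue = 20 × 3065/26 = 30650/13.

Tax revenue = 30650/13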